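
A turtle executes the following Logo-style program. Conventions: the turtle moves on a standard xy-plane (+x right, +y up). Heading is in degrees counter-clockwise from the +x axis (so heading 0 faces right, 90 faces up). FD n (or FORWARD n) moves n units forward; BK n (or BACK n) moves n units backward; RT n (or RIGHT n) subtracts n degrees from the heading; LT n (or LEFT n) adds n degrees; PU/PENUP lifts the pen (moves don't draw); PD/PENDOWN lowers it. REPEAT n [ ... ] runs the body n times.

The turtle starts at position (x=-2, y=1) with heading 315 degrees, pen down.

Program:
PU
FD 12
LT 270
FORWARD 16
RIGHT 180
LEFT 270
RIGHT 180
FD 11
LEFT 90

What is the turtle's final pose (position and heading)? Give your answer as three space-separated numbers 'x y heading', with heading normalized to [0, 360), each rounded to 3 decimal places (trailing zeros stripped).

Executing turtle program step by step:
Start: pos=(-2,1), heading=315, pen down
PU: pen up
FD 12: (-2,1) -> (6.485,-7.485) [heading=315, move]
LT 270: heading 315 -> 225
FD 16: (6.485,-7.485) -> (-4.828,-18.799) [heading=225, move]
RT 180: heading 225 -> 45
LT 270: heading 45 -> 315
RT 180: heading 315 -> 135
FD 11: (-4.828,-18.799) -> (-12.607,-11.021) [heading=135, move]
LT 90: heading 135 -> 225
Final: pos=(-12.607,-11.021), heading=225, 0 segment(s) drawn

Answer: -12.607 -11.021 225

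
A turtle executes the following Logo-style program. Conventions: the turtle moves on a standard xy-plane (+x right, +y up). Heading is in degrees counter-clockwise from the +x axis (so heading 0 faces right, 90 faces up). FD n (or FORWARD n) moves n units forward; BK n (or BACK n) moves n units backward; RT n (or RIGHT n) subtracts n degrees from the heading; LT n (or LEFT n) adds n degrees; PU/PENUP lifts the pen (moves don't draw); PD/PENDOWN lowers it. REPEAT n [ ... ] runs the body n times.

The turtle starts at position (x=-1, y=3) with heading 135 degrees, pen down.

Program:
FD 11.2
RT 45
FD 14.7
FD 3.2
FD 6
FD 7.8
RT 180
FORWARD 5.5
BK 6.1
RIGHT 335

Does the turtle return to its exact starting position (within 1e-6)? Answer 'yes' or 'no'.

Executing turtle program step by step:
Start: pos=(-1,3), heading=135, pen down
FD 11.2: (-1,3) -> (-8.92,10.92) [heading=135, draw]
RT 45: heading 135 -> 90
FD 14.7: (-8.92,10.92) -> (-8.92,25.62) [heading=90, draw]
FD 3.2: (-8.92,25.62) -> (-8.92,28.82) [heading=90, draw]
FD 6: (-8.92,28.82) -> (-8.92,34.82) [heading=90, draw]
FD 7.8: (-8.92,34.82) -> (-8.92,42.62) [heading=90, draw]
RT 180: heading 90 -> 270
FD 5.5: (-8.92,42.62) -> (-8.92,37.12) [heading=270, draw]
BK 6.1: (-8.92,37.12) -> (-8.92,43.22) [heading=270, draw]
RT 335: heading 270 -> 295
Final: pos=(-8.92,43.22), heading=295, 7 segment(s) drawn

Start position: (-1, 3)
Final position: (-8.92, 43.22)
Distance = 40.992; >= 1e-6 -> NOT closed

Answer: no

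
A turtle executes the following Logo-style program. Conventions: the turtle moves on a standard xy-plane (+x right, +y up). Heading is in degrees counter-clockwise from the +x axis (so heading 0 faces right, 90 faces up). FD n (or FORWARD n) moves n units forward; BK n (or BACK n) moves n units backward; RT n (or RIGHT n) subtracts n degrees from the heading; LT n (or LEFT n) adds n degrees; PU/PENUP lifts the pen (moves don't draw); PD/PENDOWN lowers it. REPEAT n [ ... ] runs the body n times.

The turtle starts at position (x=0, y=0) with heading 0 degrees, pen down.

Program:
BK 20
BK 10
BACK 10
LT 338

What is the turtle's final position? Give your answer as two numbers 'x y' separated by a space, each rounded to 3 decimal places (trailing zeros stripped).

Executing turtle program step by step:
Start: pos=(0,0), heading=0, pen down
BK 20: (0,0) -> (-20,0) [heading=0, draw]
BK 10: (-20,0) -> (-30,0) [heading=0, draw]
BK 10: (-30,0) -> (-40,0) [heading=0, draw]
LT 338: heading 0 -> 338
Final: pos=(-40,0), heading=338, 3 segment(s) drawn

Answer: -40 0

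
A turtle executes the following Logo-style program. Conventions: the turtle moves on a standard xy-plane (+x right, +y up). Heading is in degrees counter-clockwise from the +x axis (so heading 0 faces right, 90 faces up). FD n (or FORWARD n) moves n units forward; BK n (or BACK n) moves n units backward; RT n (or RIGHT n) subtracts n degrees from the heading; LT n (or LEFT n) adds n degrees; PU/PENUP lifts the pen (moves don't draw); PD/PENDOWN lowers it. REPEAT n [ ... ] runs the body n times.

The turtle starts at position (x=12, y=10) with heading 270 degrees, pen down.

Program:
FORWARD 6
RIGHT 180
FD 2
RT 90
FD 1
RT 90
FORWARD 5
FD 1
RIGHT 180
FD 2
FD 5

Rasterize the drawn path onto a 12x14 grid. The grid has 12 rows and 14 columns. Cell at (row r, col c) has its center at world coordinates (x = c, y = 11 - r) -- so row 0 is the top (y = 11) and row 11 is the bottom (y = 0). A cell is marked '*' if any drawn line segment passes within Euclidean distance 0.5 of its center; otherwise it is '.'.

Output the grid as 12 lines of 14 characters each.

Answer: ..............
............*.
............*.
............*.
............**
............**
............**
............**
.............*
.............*
.............*
.............*

Derivation:
Segment 0: (12,10) -> (12,4)
Segment 1: (12,4) -> (12,6)
Segment 2: (12,6) -> (13,6)
Segment 3: (13,6) -> (13,1)
Segment 4: (13,1) -> (13,0)
Segment 5: (13,0) -> (13,2)
Segment 6: (13,2) -> (13,7)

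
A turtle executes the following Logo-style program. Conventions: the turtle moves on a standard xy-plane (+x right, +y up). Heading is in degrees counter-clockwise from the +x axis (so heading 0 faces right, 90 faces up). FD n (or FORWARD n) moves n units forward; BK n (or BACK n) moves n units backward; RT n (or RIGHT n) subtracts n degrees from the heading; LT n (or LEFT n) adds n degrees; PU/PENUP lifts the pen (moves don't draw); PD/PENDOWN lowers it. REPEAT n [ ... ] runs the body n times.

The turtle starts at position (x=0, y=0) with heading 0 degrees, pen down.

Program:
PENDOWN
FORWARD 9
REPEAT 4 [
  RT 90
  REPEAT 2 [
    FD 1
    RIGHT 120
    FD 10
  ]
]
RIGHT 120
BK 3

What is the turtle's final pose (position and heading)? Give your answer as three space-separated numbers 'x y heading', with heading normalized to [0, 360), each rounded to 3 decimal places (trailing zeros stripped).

Executing turtle program step by step:
Start: pos=(0,0), heading=0, pen down
PD: pen down
FD 9: (0,0) -> (9,0) [heading=0, draw]
REPEAT 4 [
  -- iteration 1/4 --
  RT 90: heading 0 -> 270
  REPEAT 2 [
    -- iteration 1/2 --
    FD 1: (9,0) -> (9,-1) [heading=270, draw]
    RT 120: heading 270 -> 150
    FD 10: (9,-1) -> (0.34,4) [heading=150, draw]
    -- iteration 2/2 --
    FD 1: (0.34,4) -> (-0.526,4.5) [heading=150, draw]
    RT 120: heading 150 -> 30
    FD 10: (-0.526,4.5) -> (8.134,9.5) [heading=30, draw]
  ]
  -- iteration 2/4 --
  RT 90: heading 30 -> 300
  REPEAT 2 [
    -- iteration 1/2 --
    FD 1: (8.134,9.5) -> (8.634,8.634) [heading=300, draw]
    RT 120: heading 300 -> 180
    FD 10: (8.634,8.634) -> (-1.366,8.634) [heading=180, draw]
    -- iteration 2/2 --
    FD 1: (-1.366,8.634) -> (-2.366,8.634) [heading=180, draw]
    RT 120: heading 180 -> 60
    FD 10: (-2.366,8.634) -> (2.634,17.294) [heading=60, draw]
  ]
  -- iteration 3/4 --
  RT 90: heading 60 -> 330
  REPEAT 2 [
    -- iteration 1/2 --
    FD 1: (2.634,17.294) -> (3.5,16.794) [heading=330, draw]
    RT 120: heading 330 -> 210
    FD 10: (3.5,16.794) -> (-5.16,11.794) [heading=210, draw]
    -- iteration 2/2 --
    FD 1: (-5.16,11.794) -> (-6.026,11.294) [heading=210, draw]
    RT 120: heading 210 -> 90
    FD 10: (-6.026,11.294) -> (-6.026,21.294) [heading=90, draw]
  ]
  -- iteration 4/4 --
  RT 90: heading 90 -> 0
  REPEAT 2 [
    -- iteration 1/2 --
    FD 1: (-6.026,21.294) -> (-5.026,21.294) [heading=0, draw]
    RT 120: heading 0 -> 240
    FD 10: (-5.026,21.294) -> (-10.026,12.634) [heading=240, draw]
    -- iteration 2/2 --
    FD 1: (-10.026,12.634) -> (-10.526,11.768) [heading=240, draw]
    RT 120: heading 240 -> 120
    FD 10: (-10.526,11.768) -> (-15.526,20.428) [heading=120, draw]
  ]
]
RT 120: heading 120 -> 0
BK 3: (-15.526,20.428) -> (-18.526,20.428) [heading=0, draw]
Final: pos=(-18.526,20.428), heading=0, 18 segment(s) drawn

Answer: -18.526 20.428 0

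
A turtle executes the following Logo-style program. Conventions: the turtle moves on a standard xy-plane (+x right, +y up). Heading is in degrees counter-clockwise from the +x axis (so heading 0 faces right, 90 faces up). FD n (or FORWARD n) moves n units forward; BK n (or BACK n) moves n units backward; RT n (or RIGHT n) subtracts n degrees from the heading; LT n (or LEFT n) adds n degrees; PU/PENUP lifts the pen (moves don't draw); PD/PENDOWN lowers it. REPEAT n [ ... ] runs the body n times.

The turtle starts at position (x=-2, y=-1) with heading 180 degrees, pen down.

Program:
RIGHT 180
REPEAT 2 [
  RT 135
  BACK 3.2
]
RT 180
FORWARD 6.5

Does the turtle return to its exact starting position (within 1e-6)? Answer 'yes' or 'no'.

Executing turtle program step by step:
Start: pos=(-2,-1), heading=180, pen down
RT 180: heading 180 -> 0
REPEAT 2 [
  -- iteration 1/2 --
  RT 135: heading 0 -> 225
  BK 3.2: (-2,-1) -> (0.263,1.263) [heading=225, draw]
  -- iteration 2/2 --
  RT 135: heading 225 -> 90
  BK 3.2: (0.263,1.263) -> (0.263,-1.937) [heading=90, draw]
]
RT 180: heading 90 -> 270
FD 6.5: (0.263,-1.937) -> (0.263,-8.437) [heading=270, draw]
Final: pos=(0.263,-8.437), heading=270, 3 segment(s) drawn

Start position: (-2, -1)
Final position: (0.263, -8.437)
Distance = 7.774; >= 1e-6 -> NOT closed

Answer: no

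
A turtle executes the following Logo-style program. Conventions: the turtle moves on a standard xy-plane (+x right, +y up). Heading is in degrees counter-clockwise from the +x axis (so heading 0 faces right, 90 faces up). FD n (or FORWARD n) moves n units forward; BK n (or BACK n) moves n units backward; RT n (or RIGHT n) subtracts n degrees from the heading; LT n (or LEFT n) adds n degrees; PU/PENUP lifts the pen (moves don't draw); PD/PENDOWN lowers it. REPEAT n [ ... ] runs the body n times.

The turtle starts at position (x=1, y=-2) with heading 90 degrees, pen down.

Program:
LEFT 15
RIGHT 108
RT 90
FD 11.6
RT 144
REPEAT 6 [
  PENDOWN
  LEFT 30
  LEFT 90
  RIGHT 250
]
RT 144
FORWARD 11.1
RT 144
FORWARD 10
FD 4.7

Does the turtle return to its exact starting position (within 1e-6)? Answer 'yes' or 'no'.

Answer: no

Derivation:
Executing turtle program step by step:
Start: pos=(1,-2), heading=90, pen down
LT 15: heading 90 -> 105
RT 108: heading 105 -> 357
RT 90: heading 357 -> 267
FD 11.6: (1,-2) -> (0.393,-13.584) [heading=267, draw]
RT 144: heading 267 -> 123
REPEAT 6 [
  -- iteration 1/6 --
  PD: pen down
  LT 30: heading 123 -> 153
  LT 90: heading 153 -> 243
  RT 250: heading 243 -> 353
  -- iteration 2/6 --
  PD: pen down
  LT 30: heading 353 -> 23
  LT 90: heading 23 -> 113
  RT 250: heading 113 -> 223
  -- iteration 3/6 --
  PD: pen down
  LT 30: heading 223 -> 253
  LT 90: heading 253 -> 343
  RT 250: heading 343 -> 93
  -- iteration 4/6 --
  PD: pen down
  LT 30: heading 93 -> 123
  LT 90: heading 123 -> 213
  RT 250: heading 213 -> 323
  -- iteration 5/6 --
  PD: pen down
  LT 30: heading 323 -> 353
  LT 90: heading 353 -> 83
  RT 250: heading 83 -> 193
  -- iteration 6/6 --
  PD: pen down
  LT 30: heading 193 -> 223
  LT 90: heading 223 -> 313
  RT 250: heading 313 -> 63
]
RT 144: heading 63 -> 279
FD 11.1: (0.393,-13.584) -> (2.129,-24.547) [heading=279, draw]
RT 144: heading 279 -> 135
FD 10: (2.129,-24.547) -> (-4.942,-17.476) [heading=135, draw]
FD 4.7: (-4.942,-17.476) -> (-8.265,-14.153) [heading=135, draw]
Final: pos=(-8.265,-14.153), heading=135, 4 segment(s) drawn

Start position: (1, -2)
Final position: (-8.265, -14.153)
Distance = 15.282; >= 1e-6 -> NOT closed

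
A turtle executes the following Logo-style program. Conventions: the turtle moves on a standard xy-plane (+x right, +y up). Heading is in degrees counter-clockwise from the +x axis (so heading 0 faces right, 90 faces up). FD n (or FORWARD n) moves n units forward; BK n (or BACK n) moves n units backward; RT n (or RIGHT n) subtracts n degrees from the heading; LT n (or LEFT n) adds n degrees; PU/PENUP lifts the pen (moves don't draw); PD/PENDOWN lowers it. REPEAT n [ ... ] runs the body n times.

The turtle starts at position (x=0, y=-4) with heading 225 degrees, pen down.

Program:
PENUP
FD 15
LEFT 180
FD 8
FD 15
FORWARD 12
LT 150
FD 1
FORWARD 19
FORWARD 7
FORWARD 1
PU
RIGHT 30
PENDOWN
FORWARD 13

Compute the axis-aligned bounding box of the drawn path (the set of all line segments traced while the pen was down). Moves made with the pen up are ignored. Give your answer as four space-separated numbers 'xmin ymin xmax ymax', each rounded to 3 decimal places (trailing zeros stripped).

Answer: -25.461 2.895 -12.904 6.26

Derivation:
Executing turtle program step by step:
Start: pos=(0,-4), heading=225, pen down
PU: pen up
FD 15: (0,-4) -> (-10.607,-14.607) [heading=225, move]
LT 180: heading 225 -> 45
FD 8: (-10.607,-14.607) -> (-4.95,-8.95) [heading=45, move]
FD 15: (-4.95,-8.95) -> (5.657,1.657) [heading=45, move]
FD 12: (5.657,1.657) -> (14.142,10.142) [heading=45, move]
LT 150: heading 45 -> 195
FD 1: (14.142,10.142) -> (13.176,9.883) [heading=195, move]
FD 19: (13.176,9.883) -> (-5.176,4.966) [heading=195, move]
FD 7: (-5.176,4.966) -> (-11.938,3.154) [heading=195, move]
FD 1: (-11.938,3.154) -> (-12.904,2.895) [heading=195, move]
PU: pen up
RT 30: heading 195 -> 165
PD: pen down
FD 13: (-12.904,2.895) -> (-25.461,6.26) [heading=165, draw]
Final: pos=(-25.461,6.26), heading=165, 1 segment(s) drawn

Segment endpoints: x in {-25.461, -12.904}, y in {2.895, 6.26}
xmin=-25.461, ymin=2.895, xmax=-12.904, ymax=6.26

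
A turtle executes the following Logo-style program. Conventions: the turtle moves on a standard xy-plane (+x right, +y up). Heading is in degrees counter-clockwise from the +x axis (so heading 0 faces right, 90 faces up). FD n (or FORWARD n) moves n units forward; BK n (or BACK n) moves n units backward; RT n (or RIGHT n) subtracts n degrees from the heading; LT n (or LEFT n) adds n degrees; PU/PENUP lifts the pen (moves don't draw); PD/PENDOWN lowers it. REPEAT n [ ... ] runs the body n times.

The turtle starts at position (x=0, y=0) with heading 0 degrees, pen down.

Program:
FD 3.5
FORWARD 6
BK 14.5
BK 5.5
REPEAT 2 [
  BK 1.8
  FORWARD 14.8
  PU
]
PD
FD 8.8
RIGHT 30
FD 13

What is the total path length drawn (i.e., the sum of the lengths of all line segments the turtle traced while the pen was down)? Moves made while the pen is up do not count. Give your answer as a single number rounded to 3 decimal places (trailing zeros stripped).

Executing turtle program step by step:
Start: pos=(0,0), heading=0, pen down
FD 3.5: (0,0) -> (3.5,0) [heading=0, draw]
FD 6: (3.5,0) -> (9.5,0) [heading=0, draw]
BK 14.5: (9.5,0) -> (-5,0) [heading=0, draw]
BK 5.5: (-5,0) -> (-10.5,0) [heading=0, draw]
REPEAT 2 [
  -- iteration 1/2 --
  BK 1.8: (-10.5,0) -> (-12.3,0) [heading=0, draw]
  FD 14.8: (-12.3,0) -> (2.5,0) [heading=0, draw]
  PU: pen up
  -- iteration 2/2 --
  BK 1.8: (2.5,0) -> (0.7,0) [heading=0, move]
  FD 14.8: (0.7,0) -> (15.5,0) [heading=0, move]
  PU: pen up
]
PD: pen down
FD 8.8: (15.5,0) -> (24.3,0) [heading=0, draw]
RT 30: heading 0 -> 330
FD 13: (24.3,0) -> (35.558,-6.5) [heading=330, draw]
Final: pos=(35.558,-6.5), heading=330, 8 segment(s) drawn

Segment lengths:
  seg 1: (0,0) -> (3.5,0), length = 3.5
  seg 2: (3.5,0) -> (9.5,0), length = 6
  seg 3: (9.5,0) -> (-5,0), length = 14.5
  seg 4: (-5,0) -> (-10.5,0), length = 5.5
  seg 5: (-10.5,0) -> (-12.3,0), length = 1.8
  seg 6: (-12.3,0) -> (2.5,0), length = 14.8
  seg 7: (15.5,0) -> (24.3,0), length = 8.8
  seg 8: (24.3,0) -> (35.558,-6.5), length = 13
Total = 67.9

Answer: 67.9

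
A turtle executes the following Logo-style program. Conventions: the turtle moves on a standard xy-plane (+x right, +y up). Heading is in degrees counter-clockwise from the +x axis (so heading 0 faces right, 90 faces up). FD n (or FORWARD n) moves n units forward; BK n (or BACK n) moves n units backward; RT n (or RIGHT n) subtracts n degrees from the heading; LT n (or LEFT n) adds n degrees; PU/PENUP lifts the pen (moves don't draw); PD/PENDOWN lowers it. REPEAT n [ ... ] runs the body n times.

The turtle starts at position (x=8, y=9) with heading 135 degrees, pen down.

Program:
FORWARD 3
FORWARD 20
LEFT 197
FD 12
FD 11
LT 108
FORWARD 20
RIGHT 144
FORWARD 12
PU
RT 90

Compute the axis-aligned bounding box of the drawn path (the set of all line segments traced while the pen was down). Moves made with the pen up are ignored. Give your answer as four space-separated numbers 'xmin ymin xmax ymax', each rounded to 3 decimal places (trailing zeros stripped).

Executing turtle program step by step:
Start: pos=(8,9), heading=135, pen down
FD 3: (8,9) -> (5.879,11.121) [heading=135, draw]
FD 20: (5.879,11.121) -> (-8.263,25.263) [heading=135, draw]
LT 197: heading 135 -> 332
FD 12: (-8.263,25.263) -> (2.332,19.63) [heading=332, draw]
FD 11: (2.332,19.63) -> (12.044,14.466) [heading=332, draw]
LT 108: heading 332 -> 80
FD 20: (12.044,14.466) -> (15.517,34.162) [heading=80, draw]
RT 144: heading 80 -> 296
FD 12: (15.517,34.162) -> (20.778,23.376) [heading=296, draw]
PU: pen up
RT 90: heading 296 -> 206
Final: pos=(20.778,23.376), heading=206, 6 segment(s) drawn

Segment endpoints: x in {-8.263, 2.332, 5.879, 8, 12.044, 15.517, 20.778}, y in {9, 11.121, 14.466, 19.63, 23.376, 25.263, 34.162}
xmin=-8.263, ymin=9, xmax=20.778, ymax=34.162

Answer: -8.263 9 20.778 34.162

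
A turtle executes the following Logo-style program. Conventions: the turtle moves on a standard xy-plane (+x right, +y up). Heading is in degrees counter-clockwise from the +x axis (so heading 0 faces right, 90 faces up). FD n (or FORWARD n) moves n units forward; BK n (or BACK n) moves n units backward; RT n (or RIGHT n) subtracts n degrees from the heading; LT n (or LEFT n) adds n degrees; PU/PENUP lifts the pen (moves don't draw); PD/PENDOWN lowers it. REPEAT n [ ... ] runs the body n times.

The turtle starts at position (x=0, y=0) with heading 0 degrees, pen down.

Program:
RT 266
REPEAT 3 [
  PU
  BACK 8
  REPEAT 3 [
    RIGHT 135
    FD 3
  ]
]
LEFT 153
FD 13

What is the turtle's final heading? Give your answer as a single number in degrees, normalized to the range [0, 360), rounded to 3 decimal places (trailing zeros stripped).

Executing turtle program step by step:
Start: pos=(0,0), heading=0, pen down
RT 266: heading 0 -> 94
REPEAT 3 [
  -- iteration 1/3 --
  PU: pen up
  BK 8: (0,0) -> (0.558,-7.981) [heading=94, move]
  REPEAT 3 [
    -- iteration 1/3 --
    RT 135: heading 94 -> 319
    FD 3: (0.558,-7.981) -> (2.822,-9.949) [heading=319, move]
    -- iteration 2/3 --
    RT 135: heading 319 -> 184
    FD 3: (2.822,-9.949) -> (-0.171,-10.158) [heading=184, move]
    -- iteration 3/3 --
    RT 135: heading 184 -> 49
    FD 3: (-0.171,-10.158) -> (1.798,-7.894) [heading=49, move]
  ]
  -- iteration 2/3 --
  PU: pen up
  BK 8: (1.798,-7.894) -> (-3.451,-13.932) [heading=49, move]
  REPEAT 3 [
    -- iteration 1/3 --
    RT 135: heading 49 -> 274
    FD 3: (-3.451,-13.932) -> (-3.242,-16.924) [heading=274, move]
    -- iteration 2/3 --
    RT 135: heading 274 -> 139
    FD 3: (-3.242,-16.924) -> (-5.506,-14.956) [heading=139, move]
    -- iteration 3/3 --
    RT 135: heading 139 -> 4
    FD 3: (-5.506,-14.956) -> (-2.513,-14.747) [heading=4, move]
  ]
  -- iteration 3/3 --
  PU: pen up
  BK 8: (-2.513,-14.747) -> (-10.493,-15.305) [heading=4, move]
  REPEAT 3 [
    -- iteration 1/3 --
    RT 135: heading 4 -> 229
    FD 3: (-10.493,-15.305) -> (-12.462,-17.569) [heading=229, move]
    -- iteration 2/3 --
    RT 135: heading 229 -> 94
    FD 3: (-12.462,-17.569) -> (-12.671,-14.576) [heading=94, move]
    -- iteration 3/3 --
    RT 135: heading 94 -> 319
    FD 3: (-12.671,-14.576) -> (-10.407,-16.544) [heading=319, move]
  ]
]
LT 153: heading 319 -> 112
FD 13: (-10.407,-16.544) -> (-15.277,-4.491) [heading=112, move]
Final: pos=(-15.277,-4.491), heading=112, 0 segment(s) drawn

Answer: 112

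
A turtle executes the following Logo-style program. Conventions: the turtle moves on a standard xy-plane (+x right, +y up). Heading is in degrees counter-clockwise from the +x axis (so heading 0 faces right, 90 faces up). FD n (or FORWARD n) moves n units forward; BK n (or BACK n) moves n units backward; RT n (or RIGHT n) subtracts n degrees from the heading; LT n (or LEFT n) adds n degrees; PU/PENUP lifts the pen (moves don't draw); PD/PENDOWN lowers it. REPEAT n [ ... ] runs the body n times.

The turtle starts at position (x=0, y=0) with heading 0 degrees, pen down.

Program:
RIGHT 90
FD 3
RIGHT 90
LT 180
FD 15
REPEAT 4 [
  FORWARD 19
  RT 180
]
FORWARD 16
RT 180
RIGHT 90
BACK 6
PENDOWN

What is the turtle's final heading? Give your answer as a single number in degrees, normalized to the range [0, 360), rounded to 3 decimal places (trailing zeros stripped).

Executing turtle program step by step:
Start: pos=(0,0), heading=0, pen down
RT 90: heading 0 -> 270
FD 3: (0,0) -> (0,-3) [heading=270, draw]
RT 90: heading 270 -> 180
LT 180: heading 180 -> 0
FD 15: (0,-3) -> (15,-3) [heading=0, draw]
REPEAT 4 [
  -- iteration 1/4 --
  FD 19: (15,-3) -> (34,-3) [heading=0, draw]
  RT 180: heading 0 -> 180
  -- iteration 2/4 --
  FD 19: (34,-3) -> (15,-3) [heading=180, draw]
  RT 180: heading 180 -> 0
  -- iteration 3/4 --
  FD 19: (15,-3) -> (34,-3) [heading=0, draw]
  RT 180: heading 0 -> 180
  -- iteration 4/4 --
  FD 19: (34,-3) -> (15,-3) [heading=180, draw]
  RT 180: heading 180 -> 0
]
FD 16: (15,-3) -> (31,-3) [heading=0, draw]
RT 180: heading 0 -> 180
RT 90: heading 180 -> 90
BK 6: (31,-3) -> (31,-9) [heading=90, draw]
PD: pen down
Final: pos=(31,-9), heading=90, 8 segment(s) drawn

Answer: 90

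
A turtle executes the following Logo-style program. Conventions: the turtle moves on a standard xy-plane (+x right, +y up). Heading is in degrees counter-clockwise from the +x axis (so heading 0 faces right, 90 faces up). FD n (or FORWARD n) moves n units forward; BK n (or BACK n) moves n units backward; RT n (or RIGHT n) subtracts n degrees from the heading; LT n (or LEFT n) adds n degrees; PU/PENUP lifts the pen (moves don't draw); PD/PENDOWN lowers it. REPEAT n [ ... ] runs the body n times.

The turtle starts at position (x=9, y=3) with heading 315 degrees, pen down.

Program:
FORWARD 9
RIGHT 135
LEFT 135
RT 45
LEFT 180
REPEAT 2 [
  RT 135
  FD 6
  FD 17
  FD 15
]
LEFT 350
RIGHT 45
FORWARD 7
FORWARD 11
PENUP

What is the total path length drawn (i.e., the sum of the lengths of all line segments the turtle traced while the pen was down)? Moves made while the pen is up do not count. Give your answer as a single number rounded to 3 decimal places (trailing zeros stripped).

Answer: 103

Derivation:
Executing turtle program step by step:
Start: pos=(9,3), heading=315, pen down
FD 9: (9,3) -> (15.364,-3.364) [heading=315, draw]
RT 135: heading 315 -> 180
LT 135: heading 180 -> 315
RT 45: heading 315 -> 270
LT 180: heading 270 -> 90
REPEAT 2 [
  -- iteration 1/2 --
  RT 135: heading 90 -> 315
  FD 6: (15.364,-3.364) -> (19.607,-7.607) [heading=315, draw]
  FD 17: (19.607,-7.607) -> (31.627,-19.627) [heading=315, draw]
  FD 15: (31.627,-19.627) -> (42.234,-30.234) [heading=315, draw]
  -- iteration 2/2 --
  RT 135: heading 315 -> 180
  FD 6: (42.234,-30.234) -> (36.234,-30.234) [heading=180, draw]
  FD 17: (36.234,-30.234) -> (19.234,-30.234) [heading=180, draw]
  FD 15: (19.234,-30.234) -> (4.234,-30.234) [heading=180, draw]
]
LT 350: heading 180 -> 170
RT 45: heading 170 -> 125
FD 7: (4.234,-30.234) -> (0.219,-24.5) [heading=125, draw]
FD 11: (0.219,-24.5) -> (-6.09,-15.489) [heading=125, draw]
PU: pen up
Final: pos=(-6.09,-15.489), heading=125, 9 segment(s) drawn

Segment lengths:
  seg 1: (9,3) -> (15.364,-3.364), length = 9
  seg 2: (15.364,-3.364) -> (19.607,-7.607), length = 6
  seg 3: (19.607,-7.607) -> (31.627,-19.627), length = 17
  seg 4: (31.627,-19.627) -> (42.234,-30.234), length = 15
  seg 5: (42.234,-30.234) -> (36.234,-30.234), length = 6
  seg 6: (36.234,-30.234) -> (19.234,-30.234), length = 17
  seg 7: (19.234,-30.234) -> (4.234,-30.234), length = 15
  seg 8: (4.234,-30.234) -> (0.219,-24.5), length = 7
  seg 9: (0.219,-24.5) -> (-6.09,-15.489), length = 11
Total = 103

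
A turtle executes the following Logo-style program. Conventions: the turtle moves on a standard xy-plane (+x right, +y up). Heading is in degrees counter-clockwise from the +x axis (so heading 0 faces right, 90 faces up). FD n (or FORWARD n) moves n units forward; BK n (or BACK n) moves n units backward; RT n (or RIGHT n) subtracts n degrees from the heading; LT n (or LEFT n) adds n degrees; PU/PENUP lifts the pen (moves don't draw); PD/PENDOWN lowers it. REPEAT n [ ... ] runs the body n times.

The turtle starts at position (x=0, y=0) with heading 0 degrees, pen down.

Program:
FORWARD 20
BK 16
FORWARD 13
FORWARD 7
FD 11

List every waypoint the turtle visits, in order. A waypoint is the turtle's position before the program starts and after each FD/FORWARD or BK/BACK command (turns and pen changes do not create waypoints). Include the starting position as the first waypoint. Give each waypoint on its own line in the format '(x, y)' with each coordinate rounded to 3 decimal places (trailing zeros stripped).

Answer: (0, 0)
(20, 0)
(4, 0)
(17, 0)
(24, 0)
(35, 0)

Derivation:
Executing turtle program step by step:
Start: pos=(0,0), heading=0, pen down
FD 20: (0,0) -> (20,0) [heading=0, draw]
BK 16: (20,0) -> (4,0) [heading=0, draw]
FD 13: (4,0) -> (17,0) [heading=0, draw]
FD 7: (17,0) -> (24,0) [heading=0, draw]
FD 11: (24,0) -> (35,0) [heading=0, draw]
Final: pos=(35,0), heading=0, 5 segment(s) drawn
Waypoints (6 total):
(0, 0)
(20, 0)
(4, 0)
(17, 0)
(24, 0)
(35, 0)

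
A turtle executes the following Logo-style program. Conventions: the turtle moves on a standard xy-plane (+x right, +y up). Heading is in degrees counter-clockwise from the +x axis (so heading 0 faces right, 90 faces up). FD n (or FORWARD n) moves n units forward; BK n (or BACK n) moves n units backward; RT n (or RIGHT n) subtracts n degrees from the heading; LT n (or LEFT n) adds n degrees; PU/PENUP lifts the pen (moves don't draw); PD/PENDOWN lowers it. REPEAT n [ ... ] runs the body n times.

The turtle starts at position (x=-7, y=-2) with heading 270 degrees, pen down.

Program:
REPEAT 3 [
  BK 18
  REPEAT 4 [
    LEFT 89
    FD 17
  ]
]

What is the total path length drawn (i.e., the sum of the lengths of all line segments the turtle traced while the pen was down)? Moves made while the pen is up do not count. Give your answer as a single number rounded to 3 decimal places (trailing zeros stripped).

Executing turtle program step by step:
Start: pos=(-7,-2), heading=270, pen down
REPEAT 3 [
  -- iteration 1/3 --
  BK 18: (-7,-2) -> (-7,16) [heading=270, draw]
  REPEAT 4 [
    -- iteration 1/4 --
    LT 89: heading 270 -> 359
    FD 17: (-7,16) -> (9.997,15.703) [heading=359, draw]
    -- iteration 2/4 --
    LT 89: heading 359 -> 88
    FD 17: (9.997,15.703) -> (10.591,32.693) [heading=88, draw]
    -- iteration 3/4 --
    LT 89: heading 88 -> 177
    FD 17: (10.591,32.693) -> (-6.386,33.583) [heading=177, draw]
    -- iteration 4/4 --
    LT 89: heading 177 -> 266
    FD 17: (-6.386,33.583) -> (-7.572,16.624) [heading=266, draw]
  ]
  -- iteration 2/3 --
  BK 18: (-7.572,16.624) -> (-6.316,34.58) [heading=266, draw]
  REPEAT 4 [
    -- iteration 1/4 --
    LT 89: heading 266 -> 355
    FD 17: (-6.316,34.58) -> (10.619,33.099) [heading=355, draw]
    -- iteration 2/4 --
    LT 89: heading 355 -> 84
    FD 17: (10.619,33.099) -> (12.396,50.005) [heading=84, draw]
    -- iteration 3/4 --
    LT 89: heading 84 -> 173
    FD 17: (12.396,50.005) -> (-4.477,52.077) [heading=173, draw]
    -- iteration 4/4 --
    LT 89: heading 173 -> 262
    FD 17: (-4.477,52.077) -> (-6.843,35.243) [heading=262, draw]
  ]
  -- iteration 3/3 --
  BK 18: (-6.843,35.243) -> (-4.338,53.067) [heading=262, draw]
  REPEAT 4 [
    -- iteration 1/4 --
    LT 89: heading 262 -> 351
    FD 17: (-4.338,53.067) -> (12.453,50.408) [heading=351, draw]
    -- iteration 2/4 --
    LT 89: heading 351 -> 80
    FD 17: (12.453,50.408) -> (15.405,67.15) [heading=80, draw]
    -- iteration 3/4 --
    LT 89: heading 80 -> 169
    FD 17: (15.405,67.15) -> (-1.283,70.394) [heading=169, draw]
    -- iteration 4/4 --
    LT 89: heading 169 -> 258
    FD 17: (-1.283,70.394) -> (-4.818,53.765) [heading=258, draw]
  ]
]
Final: pos=(-4.818,53.765), heading=258, 15 segment(s) drawn

Segment lengths:
  seg 1: (-7,-2) -> (-7,16), length = 18
  seg 2: (-7,16) -> (9.997,15.703), length = 17
  seg 3: (9.997,15.703) -> (10.591,32.693), length = 17
  seg 4: (10.591,32.693) -> (-6.386,33.583), length = 17
  seg 5: (-6.386,33.583) -> (-7.572,16.624), length = 17
  seg 6: (-7.572,16.624) -> (-6.316,34.58), length = 18
  seg 7: (-6.316,34.58) -> (10.619,33.099), length = 17
  seg 8: (10.619,33.099) -> (12.396,50.005), length = 17
  seg 9: (12.396,50.005) -> (-4.477,52.077), length = 17
  seg 10: (-4.477,52.077) -> (-6.843,35.243), length = 17
  seg 11: (-6.843,35.243) -> (-4.338,53.067), length = 18
  seg 12: (-4.338,53.067) -> (12.453,50.408), length = 17
  seg 13: (12.453,50.408) -> (15.405,67.15), length = 17
  seg 14: (15.405,67.15) -> (-1.283,70.394), length = 17
  seg 15: (-1.283,70.394) -> (-4.818,53.765), length = 17
Total = 258

Answer: 258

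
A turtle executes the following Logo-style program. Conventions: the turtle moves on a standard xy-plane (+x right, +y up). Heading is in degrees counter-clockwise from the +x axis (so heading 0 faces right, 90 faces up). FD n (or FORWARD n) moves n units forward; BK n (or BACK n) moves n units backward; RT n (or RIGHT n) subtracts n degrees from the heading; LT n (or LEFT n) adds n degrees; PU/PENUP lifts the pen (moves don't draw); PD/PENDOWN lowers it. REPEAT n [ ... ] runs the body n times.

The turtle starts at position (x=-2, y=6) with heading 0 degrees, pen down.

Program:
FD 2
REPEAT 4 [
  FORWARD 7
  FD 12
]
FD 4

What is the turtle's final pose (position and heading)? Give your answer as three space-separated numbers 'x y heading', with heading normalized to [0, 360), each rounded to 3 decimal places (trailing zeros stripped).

Answer: 80 6 0

Derivation:
Executing turtle program step by step:
Start: pos=(-2,6), heading=0, pen down
FD 2: (-2,6) -> (0,6) [heading=0, draw]
REPEAT 4 [
  -- iteration 1/4 --
  FD 7: (0,6) -> (7,6) [heading=0, draw]
  FD 12: (7,6) -> (19,6) [heading=0, draw]
  -- iteration 2/4 --
  FD 7: (19,6) -> (26,6) [heading=0, draw]
  FD 12: (26,6) -> (38,6) [heading=0, draw]
  -- iteration 3/4 --
  FD 7: (38,6) -> (45,6) [heading=0, draw]
  FD 12: (45,6) -> (57,6) [heading=0, draw]
  -- iteration 4/4 --
  FD 7: (57,6) -> (64,6) [heading=0, draw]
  FD 12: (64,6) -> (76,6) [heading=0, draw]
]
FD 4: (76,6) -> (80,6) [heading=0, draw]
Final: pos=(80,6), heading=0, 10 segment(s) drawn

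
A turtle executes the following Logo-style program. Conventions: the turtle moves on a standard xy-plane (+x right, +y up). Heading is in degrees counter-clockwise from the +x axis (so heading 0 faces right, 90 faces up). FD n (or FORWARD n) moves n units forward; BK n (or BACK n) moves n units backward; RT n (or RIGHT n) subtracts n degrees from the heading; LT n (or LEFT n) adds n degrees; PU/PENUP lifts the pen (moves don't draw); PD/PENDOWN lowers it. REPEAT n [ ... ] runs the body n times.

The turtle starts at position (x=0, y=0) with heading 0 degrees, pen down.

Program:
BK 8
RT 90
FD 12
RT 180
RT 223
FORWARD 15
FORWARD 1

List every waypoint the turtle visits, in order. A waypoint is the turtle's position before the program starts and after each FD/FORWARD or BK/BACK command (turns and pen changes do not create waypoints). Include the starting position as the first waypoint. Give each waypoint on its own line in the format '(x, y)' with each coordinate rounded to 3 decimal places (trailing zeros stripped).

Executing turtle program step by step:
Start: pos=(0,0), heading=0, pen down
BK 8: (0,0) -> (-8,0) [heading=0, draw]
RT 90: heading 0 -> 270
FD 12: (-8,0) -> (-8,-12) [heading=270, draw]
RT 180: heading 270 -> 90
RT 223: heading 90 -> 227
FD 15: (-8,-12) -> (-18.23,-22.97) [heading=227, draw]
FD 1: (-18.23,-22.97) -> (-18.912,-23.702) [heading=227, draw]
Final: pos=(-18.912,-23.702), heading=227, 4 segment(s) drawn
Waypoints (5 total):
(0, 0)
(-8, 0)
(-8, -12)
(-18.23, -22.97)
(-18.912, -23.702)

Answer: (0, 0)
(-8, 0)
(-8, -12)
(-18.23, -22.97)
(-18.912, -23.702)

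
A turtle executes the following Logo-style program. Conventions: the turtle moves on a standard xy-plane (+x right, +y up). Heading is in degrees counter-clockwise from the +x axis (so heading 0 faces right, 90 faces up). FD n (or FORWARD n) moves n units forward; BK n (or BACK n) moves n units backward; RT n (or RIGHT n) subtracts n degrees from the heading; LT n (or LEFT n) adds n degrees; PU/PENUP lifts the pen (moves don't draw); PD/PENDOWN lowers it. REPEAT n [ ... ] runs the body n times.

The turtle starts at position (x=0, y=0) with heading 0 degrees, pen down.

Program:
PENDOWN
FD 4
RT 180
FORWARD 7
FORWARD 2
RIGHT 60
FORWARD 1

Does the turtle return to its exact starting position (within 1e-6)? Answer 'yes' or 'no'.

Executing turtle program step by step:
Start: pos=(0,0), heading=0, pen down
PD: pen down
FD 4: (0,0) -> (4,0) [heading=0, draw]
RT 180: heading 0 -> 180
FD 7: (4,0) -> (-3,0) [heading=180, draw]
FD 2: (-3,0) -> (-5,0) [heading=180, draw]
RT 60: heading 180 -> 120
FD 1: (-5,0) -> (-5.5,0.866) [heading=120, draw]
Final: pos=(-5.5,0.866), heading=120, 4 segment(s) drawn

Start position: (0, 0)
Final position: (-5.5, 0.866)
Distance = 5.568; >= 1e-6 -> NOT closed

Answer: no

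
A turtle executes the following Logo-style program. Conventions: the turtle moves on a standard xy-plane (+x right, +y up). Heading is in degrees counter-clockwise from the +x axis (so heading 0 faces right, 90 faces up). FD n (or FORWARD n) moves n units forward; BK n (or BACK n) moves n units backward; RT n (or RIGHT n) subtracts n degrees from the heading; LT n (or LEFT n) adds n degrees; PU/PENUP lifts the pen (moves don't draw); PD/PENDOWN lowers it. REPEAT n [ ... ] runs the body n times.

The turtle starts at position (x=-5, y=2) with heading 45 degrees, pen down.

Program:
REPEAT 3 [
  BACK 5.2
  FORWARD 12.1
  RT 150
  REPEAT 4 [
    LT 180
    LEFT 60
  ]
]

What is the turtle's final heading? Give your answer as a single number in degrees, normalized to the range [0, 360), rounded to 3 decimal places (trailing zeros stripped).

Answer: 315

Derivation:
Executing turtle program step by step:
Start: pos=(-5,2), heading=45, pen down
REPEAT 3 [
  -- iteration 1/3 --
  BK 5.2: (-5,2) -> (-8.677,-1.677) [heading=45, draw]
  FD 12.1: (-8.677,-1.677) -> (-0.121,6.879) [heading=45, draw]
  RT 150: heading 45 -> 255
  REPEAT 4 [
    -- iteration 1/4 --
    LT 180: heading 255 -> 75
    LT 60: heading 75 -> 135
    -- iteration 2/4 --
    LT 180: heading 135 -> 315
    LT 60: heading 315 -> 15
    -- iteration 3/4 --
    LT 180: heading 15 -> 195
    LT 60: heading 195 -> 255
    -- iteration 4/4 --
    LT 180: heading 255 -> 75
    LT 60: heading 75 -> 135
  ]
  -- iteration 2/3 --
  BK 5.2: (-0.121,6.879) -> (3.556,3.202) [heading=135, draw]
  FD 12.1: (3.556,3.202) -> (-5,11.758) [heading=135, draw]
  RT 150: heading 135 -> 345
  REPEAT 4 [
    -- iteration 1/4 --
    LT 180: heading 345 -> 165
    LT 60: heading 165 -> 225
    -- iteration 2/4 --
    LT 180: heading 225 -> 45
    LT 60: heading 45 -> 105
    -- iteration 3/4 --
    LT 180: heading 105 -> 285
    LT 60: heading 285 -> 345
    -- iteration 4/4 --
    LT 180: heading 345 -> 165
    LT 60: heading 165 -> 225
  ]
  -- iteration 3/3 --
  BK 5.2: (-5,11.758) -> (-1.323,15.435) [heading=225, draw]
  FD 12.1: (-1.323,15.435) -> (-9.879,6.879) [heading=225, draw]
  RT 150: heading 225 -> 75
  REPEAT 4 [
    -- iteration 1/4 --
    LT 180: heading 75 -> 255
    LT 60: heading 255 -> 315
    -- iteration 2/4 --
    LT 180: heading 315 -> 135
    LT 60: heading 135 -> 195
    -- iteration 3/4 --
    LT 180: heading 195 -> 15
    LT 60: heading 15 -> 75
    -- iteration 4/4 --
    LT 180: heading 75 -> 255
    LT 60: heading 255 -> 315
  ]
]
Final: pos=(-9.879,6.879), heading=315, 6 segment(s) drawn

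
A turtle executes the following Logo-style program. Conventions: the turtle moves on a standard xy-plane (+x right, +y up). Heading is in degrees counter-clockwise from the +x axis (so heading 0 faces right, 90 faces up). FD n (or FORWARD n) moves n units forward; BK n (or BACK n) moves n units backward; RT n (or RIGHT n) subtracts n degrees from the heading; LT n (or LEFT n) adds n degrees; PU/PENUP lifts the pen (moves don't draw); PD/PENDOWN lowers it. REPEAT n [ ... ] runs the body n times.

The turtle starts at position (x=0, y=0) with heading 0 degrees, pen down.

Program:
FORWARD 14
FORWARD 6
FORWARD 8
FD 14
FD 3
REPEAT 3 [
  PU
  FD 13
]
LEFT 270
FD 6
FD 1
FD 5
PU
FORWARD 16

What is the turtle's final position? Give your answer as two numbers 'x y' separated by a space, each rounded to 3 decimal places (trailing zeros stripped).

Answer: 84 -28

Derivation:
Executing turtle program step by step:
Start: pos=(0,0), heading=0, pen down
FD 14: (0,0) -> (14,0) [heading=0, draw]
FD 6: (14,0) -> (20,0) [heading=0, draw]
FD 8: (20,0) -> (28,0) [heading=0, draw]
FD 14: (28,0) -> (42,0) [heading=0, draw]
FD 3: (42,0) -> (45,0) [heading=0, draw]
REPEAT 3 [
  -- iteration 1/3 --
  PU: pen up
  FD 13: (45,0) -> (58,0) [heading=0, move]
  -- iteration 2/3 --
  PU: pen up
  FD 13: (58,0) -> (71,0) [heading=0, move]
  -- iteration 3/3 --
  PU: pen up
  FD 13: (71,0) -> (84,0) [heading=0, move]
]
LT 270: heading 0 -> 270
FD 6: (84,0) -> (84,-6) [heading=270, move]
FD 1: (84,-6) -> (84,-7) [heading=270, move]
FD 5: (84,-7) -> (84,-12) [heading=270, move]
PU: pen up
FD 16: (84,-12) -> (84,-28) [heading=270, move]
Final: pos=(84,-28), heading=270, 5 segment(s) drawn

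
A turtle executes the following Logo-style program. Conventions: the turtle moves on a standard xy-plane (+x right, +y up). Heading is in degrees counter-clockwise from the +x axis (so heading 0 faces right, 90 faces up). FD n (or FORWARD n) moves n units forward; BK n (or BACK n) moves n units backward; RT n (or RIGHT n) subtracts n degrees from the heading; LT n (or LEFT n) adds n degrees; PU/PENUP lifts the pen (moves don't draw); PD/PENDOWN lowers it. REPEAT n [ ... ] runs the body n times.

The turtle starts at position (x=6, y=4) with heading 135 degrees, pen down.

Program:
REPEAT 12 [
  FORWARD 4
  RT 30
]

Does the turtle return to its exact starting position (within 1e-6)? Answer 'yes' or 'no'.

Answer: yes

Derivation:
Executing turtle program step by step:
Start: pos=(6,4), heading=135, pen down
REPEAT 12 [
  -- iteration 1/12 --
  FD 4: (6,4) -> (3.172,6.828) [heading=135, draw]
  RT 30: heading 135 -> 105
  -- iteration 2/12 --
  FD 4: (3.172,6.828) -> (2.136,10.692) [heading=105, draw]
  RT 30: heading 105 -> 75
  -- iteration 3/12 --
  FD 4: (2.136,10.692) -> (3.172,14.556) [heading=75, draw]
  RT 30: heading 75 -> 45
  -- iteration 4/12 --
  FD 4: (3.172,14.556) -> (6,17.384) [heading=45, draw]
  RT 30: heading 45 -> 15
  -- iteration 5/12 --
  FD 4: (6,17.384) -> (9.864,18.42) [heading=15, draw]
  RT 30: heading 15 -> 345
  -- iteration 6/12 --
  FD 4: (9.864,18.42) -> (13.727,17.384) [heading=345, draw]
  RT 30: heading 345 -> 315
  -- iteration 7/12 --
  FD 4: (13.727,17.384) -> (16.556,14.556) [heading=315, draw]
  RT 30: heading 315 -> 285
  -- iteration 8/12 --
  FD 4: (16.556,14.556) -> (17.591,10.692) [heading=285, draw]
  RT 30: heading 285 -> 255
  -- iteration 9/12 --
  FD 4: (17.591,10.692) -> (16.556,6.828) [heading=255, draw]
  RT 30: heading 255 -> 225
  -- iteration 10/12 --
  FD 4: (16.556,6.828) -> (13.727,4) [heading=225, draw]
  RT 30: heading 225 -> 195
  -- iteration 11/12 --
  FD 4: (13.727,4) -> (9.864,2.965) [heading=195, draw]
  RT 30: heading 195 -> 165
  -- iteration 12/12 --
  FD 4: (9.864,2.965) -> (6,4) [heading=165, draw]
  RT 30: heading 165 -> 135
]
Final: pos=(6,4), heading=135, 12 segment(s) drawn

Start position: (6, 4)
Final position: (6, 4)
Distance = 0; < 1e-6 -> CLOSED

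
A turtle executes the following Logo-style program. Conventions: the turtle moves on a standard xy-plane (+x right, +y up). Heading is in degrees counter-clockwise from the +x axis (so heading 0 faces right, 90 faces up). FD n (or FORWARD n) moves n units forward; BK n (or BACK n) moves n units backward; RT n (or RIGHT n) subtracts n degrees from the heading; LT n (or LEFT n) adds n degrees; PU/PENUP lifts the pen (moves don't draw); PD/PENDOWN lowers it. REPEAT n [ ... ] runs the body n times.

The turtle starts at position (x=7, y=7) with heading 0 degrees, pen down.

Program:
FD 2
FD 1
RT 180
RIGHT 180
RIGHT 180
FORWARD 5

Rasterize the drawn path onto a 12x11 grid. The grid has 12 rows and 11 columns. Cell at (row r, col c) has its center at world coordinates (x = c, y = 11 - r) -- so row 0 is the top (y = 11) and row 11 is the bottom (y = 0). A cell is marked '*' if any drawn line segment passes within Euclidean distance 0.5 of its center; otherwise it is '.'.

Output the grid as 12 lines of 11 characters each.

Answer: ...........
...........
...........
...........
.....******
...........
...........
...........
...........
...........
...........
...........

Derivation:
Segment 0: (7,7) -> (9,7)
Segment 1: (9,7) -> (10,7)
Segment 2: (10,7) -> (5,7)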